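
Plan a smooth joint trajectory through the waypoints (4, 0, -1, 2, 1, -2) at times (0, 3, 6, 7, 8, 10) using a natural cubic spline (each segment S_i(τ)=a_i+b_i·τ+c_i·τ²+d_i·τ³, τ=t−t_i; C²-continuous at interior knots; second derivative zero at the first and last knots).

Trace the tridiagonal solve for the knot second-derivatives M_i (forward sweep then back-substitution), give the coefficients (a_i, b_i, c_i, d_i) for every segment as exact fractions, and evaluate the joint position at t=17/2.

Δ: Δ0=-4/3, Δ1=-1/3, Δ2=3, Δ3=-1, Δ4=-3/2
row 1: diag=12, rhs=6; c'=1/4, d'=1/2
row 2: denom=8−3·1/4=29/4; d'=(20−3·1/2)/(29/4)=74/29
row 3: denom=4−1·4/29=112/29; d'=(-24−1·74/29)/(112/29)=-55/8
row 4: denom=6−1·29/112=643/112; d'=(-3−1·-55/8)/(643/112)=434/643
back: M4=434/643
back: M3=-55/8−29/112·434/643=-4533/643
back: M2=74/29−4/29·-4533/643=2266/643
back: M1=1/2−1/4·2266/643=-245/643
M: M0=0, M1=-245/643, M2=2266/643, M3=-4533/643, M4=434/643, M5=0
seg 0: a=4, c=M0/2=0, d=(M1−M0)/(6·3)=-245/11574, b=Δ0−h0·(2M0+M1)/6=-4409/3858
seg 1: a=0, c=M1/2=-245/1286, d=(M2−M1)/(6·3)=279/1286, b=Δ1−h1·(2M1+M2)/6=-3307/1929
seg 2: a=-1, c=M2/2=1133/643, d=(M3−M2)/(6·1)=-6799/3858, b=Δ2−h2·(2M2+M3)/6=11575/3858
seg 3: a=2, c=M3/2=-4533/1286, d=(M4−M3)/(6·1)=4967/3858, b=Δ3−h3·(2M3+M4)/6=2387/1929
seg 4: a=1, c=M4/2=217/643, d=(M5−M4)/(6·2)=-217/3858, b=Δ4−h4·(2M4+M5)/6=-7523/3858
t_q=17/2 → seg 4, τ=1/2; S=1+-7523/3858·τ+217/643·τ²+-217/3858·τ³=1053/10288

  seg 0: a=4 b=-4409/3858 c=0 d=-245/11574
  seg 1: a=0 b=-3307/1929 c=-245/1286 d=279/1286
  seg 2: a=-1 b=11575/3858 c=1133/643 d=-6799/3858
  seg 3: a=2 b=2387/1929 c=-4533/1286 d=4967/3858
  seg 4: a=1 b=-7523/3858 c=217/643 d=-217/3858
S(17/2) = 1053/10288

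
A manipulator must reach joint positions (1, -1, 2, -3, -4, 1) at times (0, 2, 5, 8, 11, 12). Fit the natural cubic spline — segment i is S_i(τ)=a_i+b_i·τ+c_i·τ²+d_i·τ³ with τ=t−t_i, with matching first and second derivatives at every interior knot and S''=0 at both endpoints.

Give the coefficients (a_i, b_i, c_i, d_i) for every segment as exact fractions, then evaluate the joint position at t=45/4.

Δ: Δ0=-1, Δ1=1, Δ2=-5/3, Δ3=-1/3, Δ4=5
row 1: diag=10, rhs=12; c'=3/10, d'=6/5
row 2: denom=12−3·3/10=111/10; d'=(-16−3·6/5)/(111/10)=-196/111
row 3: denom=12−3·10/37=414/37; d'=(8−3·-196/111)/(414/37)=82/69
row 4: denom=8−3·37/138=331/46; d'=(32−3·82/69)/(331/46)=1308/331
back: M4=1308/331
back: M3=82/69−37/138·1308/331=128/993
back: M2=-196/111−10/37·128/993=-596/331
back: M1=6/5−3/10·-596/331=576/331
M: M0=0, M1=576/331, M2=-596/331, M3=128/993, M4=1308/331, M5=0
seg 0: a=1, c=M0/2=0, d=(M1−M0)/(6·2)=48/331, b=Δ0−h0·(2M0+M1)/6=-523/331
seg 1: a=-1, c=M1/2=288/331, d=(M2−M1)/(6·3)=-586/2979, b=Δ1−h1·(2M1+M2)/6=53/331
seg 2: a=2, c=M2/2=-298/331, d=(M3−M2)/(6·3)=958/8937, b=Δ2−h2·(2M2+M3)/6=23/331
seg 3: a=-3, c=M3/2=64/993, d=(M4−M3)/(6·3)=1898/8937, b=Δ3−h3·(2M3+M4)/6=-807/331
seg 4: a=-4, c=M4/2=654/331, d=(M5−M4)/(6·1)=-218/331, b=Δ4−h4·(2M4+M5)/6=1219/331
t_q=45/4 → seg 4, τ=1/4; S=-4+1219/331·τ+654/331·τ²+-218/331·τ³=-31417/10592

  seg 0: a=1 b=-523/331 c=0 d=48/331
  seg 1: a=-1 b=53/331 c=288/331 d=-586/2979
  seg 2: a=2 b=23/331 c=-298/331 d=958/8937
  seg 3: a=-3 b=-807/331 c=64/993 d=1898/8937
  seg 4: a=-4 b=1219/331 c=654/331 d=-218/331
S(45/4) = -31417/10592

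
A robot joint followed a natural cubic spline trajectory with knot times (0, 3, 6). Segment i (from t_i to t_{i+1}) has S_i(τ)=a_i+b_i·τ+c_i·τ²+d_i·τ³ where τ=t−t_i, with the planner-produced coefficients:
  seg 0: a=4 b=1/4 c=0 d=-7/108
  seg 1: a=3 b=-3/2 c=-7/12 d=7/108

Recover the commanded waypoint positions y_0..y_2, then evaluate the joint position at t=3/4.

y_0=4 y_1=3 y_2=-5
S(3/4) = 1065/256

y_0 = S_0(0) = a_0 = 4
y_1 = S_1(0) = a_1 = 3
y_2 = S_1(3) = -5
t_q=3/4 is in segment 0 (τ=3/4); S_0(τ)=1065/256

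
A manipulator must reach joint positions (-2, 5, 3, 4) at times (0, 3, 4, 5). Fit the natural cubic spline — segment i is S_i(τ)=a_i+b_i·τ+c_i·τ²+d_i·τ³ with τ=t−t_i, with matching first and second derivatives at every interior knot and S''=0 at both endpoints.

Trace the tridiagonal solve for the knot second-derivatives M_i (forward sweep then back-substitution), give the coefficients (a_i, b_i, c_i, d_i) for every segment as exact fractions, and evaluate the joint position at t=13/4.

Δ: Δ0=7/3, Δ1=-2, Δ2=1
row 1: diag=8, rhs=-26; c'=1/8, d'=-13/4
row 2: denom=4−1·1/8=31/8; d'=(18−1·-13/4)/(31/8)=170/31
back: M2=170/31
back: M1=-13/4−1/8·170/31=-122/31
M: M0=0, M1=-122/31, M2=170/31, M3=0
seg 0: a=-2, c=M0/2=0, d=(M1−M0)/(6·3)=-61/279, b=Δ0−h0·(2M0+M1)/6=400/93
seg 1: a=5, c=M1/2=-61/31, d=(M2−M1)/(6·1)=146/93, b=Δ1−h1·(2M1+M2)/6=-149/93
seg 2: a=3, c=M2/2=85/31, d=(M3−M2)/(6·1)=-85/93, b=Δ2−h2·(2M2+M3)/6=-77/93
t_q=13/4 → seg 1, τ=1/4; S=5+-149/93·τ+-61/31·τ²+146/93·τ³=4465/992

  seg 0: a=-2 b=400/93 c=0 d=-61/279
  seg 1: a=5 b=-149/93 c=-61/31 d=146/93
  seg 2: a=3 b=-77/93 c=85/31 d=-85/93
S(13/4) = 4465/992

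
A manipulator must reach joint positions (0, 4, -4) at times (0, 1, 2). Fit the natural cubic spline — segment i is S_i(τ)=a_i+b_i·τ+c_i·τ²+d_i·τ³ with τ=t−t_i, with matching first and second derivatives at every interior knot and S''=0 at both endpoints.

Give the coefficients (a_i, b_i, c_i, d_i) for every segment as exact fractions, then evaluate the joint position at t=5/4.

  seg 0: a=0 b=7 c=0 d=-3
  seg 1: a=4 b=-2 c=-9 d=3
S(5/4) = 191/64

Δ: Δ0=4, Δ1=-8
row 1: diag=4, rhs=-72; c'=1/4, d'=-18
back: M1=-18
M: M0=0, M1=-18, M2=0
seg 0: a=0, c=M0/2=0, d=(M1−M0)/(6·1)=-3, b=Δ0−h0·(2M0+M1)/6=7
seg 1: a=4, c=M1/2=-9, d=(M2−M1)/(6·1)=3, b=Δ1−h1·(2M1+M2)/6=-2
t_q=5/4 → seg 1, τ=1/4; S=4+-2·τ+-9·τ²+3·τ³=191/64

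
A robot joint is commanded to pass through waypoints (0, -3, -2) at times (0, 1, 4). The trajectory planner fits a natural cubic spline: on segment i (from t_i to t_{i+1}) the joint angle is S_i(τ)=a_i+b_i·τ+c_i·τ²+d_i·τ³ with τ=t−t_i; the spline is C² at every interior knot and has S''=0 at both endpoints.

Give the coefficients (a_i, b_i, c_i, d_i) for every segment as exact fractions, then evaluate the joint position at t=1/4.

Δ: Δ0=-3, Δ1=1/3
row 1: diag=8, rhs=20; c'=3/8, d'=5/2
back: M1=5/2
M: M0=0, M1=5/2, M2=0
seg 0: a=0, c=M0/2=0, d=(M1−M0)/(6·1)=5/12, b=Δ0−h0·(2M0+M1)/6=-41/12
seg 1: a=-3, c=M1/2=5/4, d=(M2−M1)/(6·3)=-5/36, b=Δ1−h1·(2M1+M2)/6=-13/6
t_q=1/4 → seg 0, τ=1/4; S=0+-41/12·τ+0·τ²+5/12·τ³=-217/256

  seg 0: a=0 b=-41/12 c=0 d=5/12
  seg 1: a=-3 b=-13/6 c=5/4 d=-5/36
S(1/4) = -217/256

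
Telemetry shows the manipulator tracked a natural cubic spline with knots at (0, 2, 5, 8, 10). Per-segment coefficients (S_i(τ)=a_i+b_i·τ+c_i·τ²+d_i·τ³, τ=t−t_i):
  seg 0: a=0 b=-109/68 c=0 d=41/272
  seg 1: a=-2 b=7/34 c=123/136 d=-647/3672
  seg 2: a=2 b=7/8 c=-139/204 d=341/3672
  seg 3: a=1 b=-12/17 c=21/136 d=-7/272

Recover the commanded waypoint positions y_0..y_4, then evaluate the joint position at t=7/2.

y_0=0 y_1=-2 y_2=2 y_3=1 y_4=0
S(7/2) = -273/1088

y_0 = S_0(0) = a_0 = 0
y_1 = S_1(0) = a_1 = -2
y_2 = S_2(0) = a_2 = 2
y_3 = S_3(0) = a_3 = 1
y_4 = S_3(2) = 0
t_q=7/2 is in segment 1 (τ=3/2); S_1(τ)=-273/1088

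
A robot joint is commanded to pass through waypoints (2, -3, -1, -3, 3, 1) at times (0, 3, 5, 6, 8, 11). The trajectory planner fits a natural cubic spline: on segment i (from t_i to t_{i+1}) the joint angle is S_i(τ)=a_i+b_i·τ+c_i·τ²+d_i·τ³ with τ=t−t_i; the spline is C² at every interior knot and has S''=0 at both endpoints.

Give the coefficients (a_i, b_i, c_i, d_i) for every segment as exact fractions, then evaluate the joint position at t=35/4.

  seg 0: a=2 b=-205/69 c=0 d=10/69
  seg 1: a=-3 b=65/69 c=30/23 d=-44/69
  seg 2: a=-1 b=-103/69 c=-58/23 d=139/69
  seg 3: a=-3 b=-34/69 c=81/23 d=-245/276
  seg 4: a=3 b=203/69 c=-83/46 d=83/414
S(35/4) = 12589/2944

Δ: Δ0=-5/3, Δ1=1, Δ2=-2, Δ3=3, Δ4=-2/3
row 1: diag=10, rhs=16; c'=1/5, d'=8/5
row 2: denom=6−2·1/5=28/5; d'=(-18−2·8/5)/(28/5)=-53/14
row 3: denom=6−1·5/28=163/28; d'=(30−1·-53/14)/(163/28)=946/163
row 4: denom=10−2·56/163=1518/163; d'=(-22−2·946/163)/(1518/163)=-83/23
back: M4=-83/23
back: M3=946/163−56/163·-83/23=162/23
back: M2=-53/14−5/28·162/23=-116/23
back: M1=8/5−1/5·-116/23=60/23
M: M0=0, M1=60/23, M2=-116/23, M3=162/23, M4=-83/23, M5=0
seg 0: a=2, c=M0/2=0, d=(M1−M0)/(6·3)=10/69, b=Δ0−h0·(2M0+M1)/6=-205/69
seg 1: a=-3, c=M1/2=30/23, d=(M2−M1)/(6·2)=-44/69, b=Δ1−h1·(2M1+M2)/6=65/69
seg 2: a=-1, c=M2/2=-58/23, d=(M3−M2)/(6·1)=139/69, b=Δ2−h2·(2M2+M3)/6=-103/69
seg 3: a=-3, c=M3/2=81/23, d=(M4−M3)/(6·2)=-245/276, b=Δ3−h3·(2M3+M4)/6=-34/69
seg 4: a=3, c=M4/2=-83/46, d=(M5−M4)/(6·3)=83/414, b=Δ4−h4·(2M4+M5)/6=203/69
t_q=35/4 → seg 4, τ=3/4; S=3+203/69·τ+-83/46·τ²+83/414·τ³=12589/2944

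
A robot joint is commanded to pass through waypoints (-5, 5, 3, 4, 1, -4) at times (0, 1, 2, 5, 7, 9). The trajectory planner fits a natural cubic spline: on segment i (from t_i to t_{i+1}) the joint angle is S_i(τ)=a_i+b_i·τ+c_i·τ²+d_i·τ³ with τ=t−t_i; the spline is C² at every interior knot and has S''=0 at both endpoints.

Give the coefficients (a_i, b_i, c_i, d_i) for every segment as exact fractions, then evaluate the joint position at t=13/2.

Δ: Δ0=10, Δ1=-2, Δ2=1/3, Δ3=-3/2, Δ4=-5/2
row 1: diag=4, rhs=-72; c'=1/4, d'=-18
row 2: denom=8−1·1/4=31/4; d'=(14−1·-18)/(31/4)=128/31
row 3: denom=10−3·12/31=274/31; d'=(-11−3·128/31)/(274/31)=-725/274
row 4: denom=8−2·31/137=1034/137; d'=(-6−2·-725/274)/(1034/137)=-97/1034
back: M4=-97/1034
back: M3=-725/274−31/137·-97/1034=-1357/517
back: M2=128/31−12/31·-1357/517=2660/517
back: M1=-18−1/4·2660/517=-9971/517
M: M0=0, M1=-9971/517, M2=2660/517, M3=-1357/517, M4=-97/1034, M5=0
seg 0: a=-5, c=M0/2=0, d=(M1−M0)/(6·1)=-9971/3102, b=Δ0−h0·(2M0+M1)/6=40991/3102
seg 1: a=5, c=M1/2=-9971/1034, d=(M2−M1)/(6·1)=12631/3102, b=Δ1−h1·(2M1+M2)/6=5539/1551
seg 2: a=3, c=M2/2=1330/517, d=(M3−M2)/(6·3)=-1339/3102, b=Δ2−h2·(2M2+M3)/6=-10855/3102
seg 3: a=4, c=M3/2=-1357/1034, d=(M4−M3)/(6·2)=2617/12408, b=Δ3−h3·(2M3+M4)/6=436/1551
seg 4: a=1, c=M4/2=-97/2068, d=(M5−M4)/(6·2)=97/12408, b=Δ4−h4·(2M4+M5)/6=-7561/3102
t_q=13/2 → seg 3, τ=3/2; S=4+436/1551·τ+-1357/1034·τ²+2617/12408·τ³=72153/33088

  seg 0: a=-5 b=40991/3102 c=0 d=-9971/3102
  seg 1: a=5 b=5539/1551 c=-9971/1034 d=12631/3102
  seg 2: a=3 b=-10855/3102 c=1330/517 d=-1339/3102
  seg 3: a=4 b=436/1551 c=-1357/1034 d=2617/12408
  seg 4: a=1 b=-7561/3102 c=-97/2068 d=97/12408
S(13/2) = 72153/33088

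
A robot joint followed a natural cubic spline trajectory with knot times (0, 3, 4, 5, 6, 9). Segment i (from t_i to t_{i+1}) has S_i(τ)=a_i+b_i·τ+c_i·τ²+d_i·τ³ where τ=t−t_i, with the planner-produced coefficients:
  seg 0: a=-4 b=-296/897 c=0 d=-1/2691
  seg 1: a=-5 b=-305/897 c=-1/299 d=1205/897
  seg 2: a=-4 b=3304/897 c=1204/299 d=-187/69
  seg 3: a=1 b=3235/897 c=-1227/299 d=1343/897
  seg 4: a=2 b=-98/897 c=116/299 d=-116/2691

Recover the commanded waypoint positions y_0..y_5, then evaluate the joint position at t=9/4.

y_0 = S_0(0) = a_0 = -4
y_1 = S_1(0) = a_1 = -5
y_2 = S_2(0) = a_2 = -4
y_3 = S_3(0) = a_3 = 1
y_4 = S_4(0) = a_4 = 2
y_5 = S_4(3) = 4
t_q=9/4 is in segment 0 (τ=9/4); S_0(τ)=-90833/19136

y_0=-4 y_1=-5 y_2=-4 y_3=1 y_4=2 y_5=4
S(9/4) = -90833/19136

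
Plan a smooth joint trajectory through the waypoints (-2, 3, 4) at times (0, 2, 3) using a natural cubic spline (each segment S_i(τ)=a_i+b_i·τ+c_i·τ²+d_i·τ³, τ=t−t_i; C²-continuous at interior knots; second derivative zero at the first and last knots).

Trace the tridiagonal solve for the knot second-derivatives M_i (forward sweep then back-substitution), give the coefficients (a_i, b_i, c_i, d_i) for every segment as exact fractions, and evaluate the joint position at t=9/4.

Δ: Δ0=5/2, Δ1=1
row 1: diag=6, rhs=-9; c'=1/6, d'=-3/2
back: M1=-3/2
M: M0=0, M1=-3/2, M2=0
seg 0: a=-2, c=M0/2=0, d=(M1−M0)/(6·2)=-1/8, b=Δ0−h0·(2M0+M1)/6=3
seg 1: a=3, c=M1/2=-3/4, d=(M2−M1)/(6·1)=1/4, b=Δ1−h1·(2M1+M2)/6=3/2
t_q=9/4 → seg 1, τ=1/4; S=3+3/2·τ+-3/4·τ²+1/4·τ³=853/256

  seg 0: a=-2 b=3 c=0 d=-1/8
  seg 1: a=3 b=3/2 c=-3/4 d=1/4
S(9/4) = 853/256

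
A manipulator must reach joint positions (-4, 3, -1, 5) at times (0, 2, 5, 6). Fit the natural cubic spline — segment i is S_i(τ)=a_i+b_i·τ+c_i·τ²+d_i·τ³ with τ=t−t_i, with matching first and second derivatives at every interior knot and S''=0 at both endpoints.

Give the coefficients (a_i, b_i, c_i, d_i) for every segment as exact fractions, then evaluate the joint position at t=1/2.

  seg 0: a=-4 b=2219/426 c=0 d=-91/213
  seg 1: a=3 b=35/426 c=-182/71 d=99/142
  seg 2: a=-1 b=751/213 c=527/142 d=-527/426
S(1/2) = -823/568

Δ: Δ0=7/2, Δ1=-4/3, Δ2=6
row 1: diag=10, rhs=-29; c'=3/10, d'=-29/10
row 2: denom=8−3·3/10=71/10; d'=(44−3·-29/10)/(71/10)=527/71
back: M2=527/71
back: M1=-29/10−3/10·527/71=-364/71
M: M0=0, M1=-364/71, M2=527/71, M3=0
seg 0: a=-4, c=M0/2=0, d=(M1−M0)/(6·2)=-91/213, b=Δ0−h0·(2M0+M1)/6=2219/426
seg 1: a=3, c=M1/2=-182/71, d=(M2−M1)/(6·3)=99/142, b=Δ1−h1·(2M1+M2)/6=35/426
seg 2: a=-1, c=M2/2=527/142, d=(M3−M2)/(6·1)=-527/426, b=Δ2−h2·(2M2+M3)/6=751/213
t_q=1/2 → seg 0, τ=1/2; S=-4+2219/426·τ+0·τ²+-91/213·τ³=-823/568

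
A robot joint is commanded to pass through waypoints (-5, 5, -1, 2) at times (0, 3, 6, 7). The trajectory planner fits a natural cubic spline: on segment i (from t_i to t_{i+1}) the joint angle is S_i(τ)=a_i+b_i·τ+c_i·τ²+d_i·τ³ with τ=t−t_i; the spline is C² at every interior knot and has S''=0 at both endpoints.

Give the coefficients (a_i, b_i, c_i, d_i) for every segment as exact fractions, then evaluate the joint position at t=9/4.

  seg 0: a=-5 b=463/87 c=0 d=-173/783
  seg 1: a=5 b=-56/87 c=-173/87 d=401/783
  seg 2: a=-1 b=109/87 c=76/29 d=-76/87
S(9/4) = 8273/1856

Δ: Δ0=10/3, Δ1=-2, Δ2=3
row 1: diag=12, rhs=-32; c'=1/4, d'=-8/3
row 2: denom=8−3·1/4=29/4; d'=(30−3·-8/3)/(29/4)=152/29
back: M2=152/29
back: M1=-8/3−1/4·152/29=-346/87
M: M0=0, M1=-346/87, M2=152/29, M3=0
seg 0: a=-5, c=M0/2=0, d=(M1−M0)/(6·3)=-173/783, b=Δ0−h0·(2M0+M1)/6=463/87
seg 1: a=5, c=M1/2=-173/87, d=(M2−M1)/(6·3)=401/783, b=Δ1−h1·(2M1+M2)/6=-56/87
seg 2: a=-1, c=M2/2=76/29, d=(M3−M2)/(6·1)=-76/87, b=Δ2−h2·(2M2+M3)/6=109/87
t_q=9/4 → seg 0, τ=9/4; S=-5+463/87·τ+0·τ²+-173/783·τ³=8273/1856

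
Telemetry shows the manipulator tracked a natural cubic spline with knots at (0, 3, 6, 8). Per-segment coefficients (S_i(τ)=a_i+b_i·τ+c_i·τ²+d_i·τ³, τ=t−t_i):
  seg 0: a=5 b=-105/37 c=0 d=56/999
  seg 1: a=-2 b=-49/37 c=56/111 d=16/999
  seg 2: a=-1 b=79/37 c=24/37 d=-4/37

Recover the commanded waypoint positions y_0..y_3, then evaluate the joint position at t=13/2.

y_0 = S_0(0) = a_0 = 5
y_1 = S_1(0) = a_1 = -2
y_2 = S_2(0) = a_2 = -1
y_3 = S_2(2) = 5
t_q=13/2 is in segment 2 (τ=1/2); S_2(τ)=8/37

y_0=5 y_1=-2 y_2=-1 y_3=5
S(13/2) = 8/37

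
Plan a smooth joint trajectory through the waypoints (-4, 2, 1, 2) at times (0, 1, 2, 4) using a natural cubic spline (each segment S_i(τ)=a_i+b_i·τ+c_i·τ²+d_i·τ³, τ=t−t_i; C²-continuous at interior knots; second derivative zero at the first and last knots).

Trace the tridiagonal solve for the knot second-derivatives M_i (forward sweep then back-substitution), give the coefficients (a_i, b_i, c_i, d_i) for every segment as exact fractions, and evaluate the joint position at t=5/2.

  seg 0: a=-4 b=363/46 c=0 d=-87/46
  seg 1: a=2 b=51/23 c=-261/46 d=113/46
  seg 2: a=1 b=-81/46 c=39/23 d=-13/46
S(5/2) = 187/368

Δ: Δ0=6, Δ1=-1, Δ2=1/2
row 1: diag=4, rhs=-42; c'=1/4, d'=-21/2
row 2: denom=6−1·1/4=23/4; d'=(9−1·-21/2)/(23/4)=78/23
back: M2=78/23
back: M1=-21/2−1/4·78/23=-261/23
M: M0=0, M1=-261/23, M2=78/23, M3=0
seg 0: a=-4, c=M0/2=0, d=(M1−M0)/(6·1)=-87/46, b=Δ0−h0·(2M0+M1)/6=363/46
seg 1: a=2, c=M1/2=-261/46, d=(M2−M1)/(6·1)=113/46, b=Δ1−h1·(2M1+M2)/6=51/23
seg 2: a=1, c=M2/2=39/23, d=(M3−M2)/(6·2)=-13/46, b=Δ2−h2·(2M2+M3)/6=-81/46
t_q=5/2 → seg 2, τ=1/2; S=1+-81/46·τ+39/23·τ²+-13/46·τ³=187/368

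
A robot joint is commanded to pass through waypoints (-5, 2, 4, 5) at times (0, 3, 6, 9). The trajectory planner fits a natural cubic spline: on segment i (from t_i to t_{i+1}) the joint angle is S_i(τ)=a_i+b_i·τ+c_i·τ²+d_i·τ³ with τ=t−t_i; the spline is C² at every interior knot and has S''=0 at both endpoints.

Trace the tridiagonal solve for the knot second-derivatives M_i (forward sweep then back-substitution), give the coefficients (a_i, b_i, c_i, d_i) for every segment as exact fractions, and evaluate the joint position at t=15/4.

  seg 0: a=-5 b=124/45 c=0 d=-19/405
  seg 1: a=2 b=67/45 c=-19/45 d=4/81
  seg 2: a=4 b=13/45 c=1/45 d=-1/405
S(15/4) = 29/10

Δ: Δ0=7/3, Δ1=2/3, Δ2=1/3
row 1: diag=12, rhs=-10; c'=1/4, d'=-5/6
row 2: denom=12−3·1/4=45/4; d'=(-2−3·-5/6)/(45/4)=2/45
back: M2=2/45
back: M1=-5/6−1/4·2/45=-38/45
M: M0=0, M1=-38/45, M2=2/45, M3=0
seg 0: a=-5, c=M0/2=0, d=(M1−M0)/(6·3)=-19/405, b=Δ0−h0·(2M0+M1)/6=124/45
seg 1: a=2, c=M1/2=-19/45, d=(M2−M1)/(6·3)=4/81, b=Δ1−h1·(2M1+M2)/6=67/45
seg 2: a=4, c=M2/2=1/45, d=(M3−M2)/(6·3)=-1/405, b=Δ2−h2·(2M2+M3)/6=13/45
t_q=15/4 → seg 1, τ=3/4; S=2+67/45·τ+-19/45·τ²+4/81·τ³=29/10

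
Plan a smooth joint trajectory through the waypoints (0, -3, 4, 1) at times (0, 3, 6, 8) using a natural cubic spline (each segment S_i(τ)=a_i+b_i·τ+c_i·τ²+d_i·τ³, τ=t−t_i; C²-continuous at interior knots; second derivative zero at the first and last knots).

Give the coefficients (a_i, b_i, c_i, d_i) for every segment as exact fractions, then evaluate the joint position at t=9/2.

Δ: Δ0=-1, Δ1=7/3, Δ2=-3/2
row 1: diag=12, rhs=20; c'=1/4, d'=5/3
row 2: denom=10−3·1/4=37/4; d'=(-23−3·5/3)/(37/4)=-112/37
back: M2=-112/37
back: M1=5/3−1/4·-112/37=269/111
M: M0=0, M1=269/111, M2=-112/37, M3=0
seg 0: a=0, c=M0/2=0, d=(M1−M0)/(6·3)=269/1998, b=Δ0−h0·(2M0+M1)/6=-491/222
seg 1: a=-3, c=M1/2=269/222, d=(M2−M1)/(6·3)=-605/1998, b=Δ1−h1·(2M1+M2)/6=158/111
seg 2: a=4, c=M2/2=-56/37, d=(M3−M2)/(6·2)=28/111, b=Δ2−h2·(2M2+M3)/6=115/222
t_q=9/2 → seg 1, τ=3/2; S=-3+158/111·τ+269/222·τ²+-605/1998·τ³=497/592

  seg 0: a=0 b=-491/222 c=0 d=269/1998
  seg 1: a=-3 b=158/111 c=269/222 d=-605/1998
  seg 2: a=4 b=115/222 c=-56/37 d=28/111
S(9/2) = 497/592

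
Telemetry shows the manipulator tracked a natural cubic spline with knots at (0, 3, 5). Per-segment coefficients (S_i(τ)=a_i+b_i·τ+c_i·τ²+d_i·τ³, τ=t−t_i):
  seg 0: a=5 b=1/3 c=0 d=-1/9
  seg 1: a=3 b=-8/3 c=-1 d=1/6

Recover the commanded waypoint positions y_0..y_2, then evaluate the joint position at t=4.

y_0 = S_0(0) = a_0 = 5
y_1 = S_1(0) = a_1 = 3
y_2 = S_1(2) = -5
t_q=4 is in segment 1 (τ=1); S_1(τ)=-1/2

y_0=5 y_1=3 y_2=-5
S(4) = -1/2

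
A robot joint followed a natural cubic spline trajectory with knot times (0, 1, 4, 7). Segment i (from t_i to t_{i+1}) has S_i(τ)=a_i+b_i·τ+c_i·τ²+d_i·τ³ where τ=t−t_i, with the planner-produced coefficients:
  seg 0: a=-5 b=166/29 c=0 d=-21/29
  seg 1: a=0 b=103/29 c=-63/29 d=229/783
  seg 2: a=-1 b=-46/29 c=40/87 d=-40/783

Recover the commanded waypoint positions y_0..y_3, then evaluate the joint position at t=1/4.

y_0=-5 y_1=0 y_2=-1 y_3=-3
S(1/4) = -6645/1856

y_0 = S_0(0) = a_0 = -5
y_1 = S_1(0) = a_1 = 0
y_2 = S_2(0) = a_2 = -1
y_3 = S_2(3) = -3
t_q=1/4 is in segment 0 (τ=1/4); S_0(τ)=-6645/1856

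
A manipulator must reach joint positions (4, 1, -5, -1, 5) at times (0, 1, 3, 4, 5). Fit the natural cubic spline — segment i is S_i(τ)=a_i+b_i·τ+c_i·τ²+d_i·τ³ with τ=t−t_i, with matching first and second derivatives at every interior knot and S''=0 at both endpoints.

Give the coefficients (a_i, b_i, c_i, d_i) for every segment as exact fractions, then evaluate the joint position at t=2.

  seg 0: a=4 b=-157/61 c=0 d=-26/61
  seg 1: a=1 b=-235/61 c=-78/61 d=52/61
  seg 2: a=-5 b=77/61 c=234/61 d=-67/61
  seg 3: a=-1 b=344/61 c=33/61 d=-11/61
S(2) = -200/61

Δ: Δ0=-3, Δ1=-3, Δ2=4, Δ3=6
row 1: diag=6, rhs=0; c'=1/3, d'=0
row 2: denom=6−2·1/3=16/3; d'=(42−2·0)/(16/3)=63/8
row 3: denom=4−1·3/16=61/16; d'=(12−1·63/8)/(61/16)=66/61
back: M3=66/61
back: M2=63/8−3/16·66/61=468/61
back: M1=0−1/3·468/61=-156/61
M: M0=0, M1=-156/61, M2=468/61, M3=66/61, M4=0
seg 0: a=4, c=M0/2=0, d=(M1−M0)/(6·1)=-26/61, b=Δ0−h0·(2M0+M1)/6=-157/61
seg 1: a=1, c=M1/2=-78/61, d=(M2−M1)/(6·2)=52/61, b=Δ1−h1·(2M1+M2)/6=-235/61
seg 2: a=-5, c=M2/2=234/61, d=(M3−M2)/(6·1)=-67/61, b=Δ2−h2·(2M2+M3)/6=77/61
seg 3: a=-1, c=M3/2=33/61, d=(M4−M3)/(6·1)=-11/61, b=Δ3−h3·(2M3+M4)/6=344/61
t_q=2 → seg 1, τ=1; S=1+-235/61·τ+-78/61·τ²+52/61·τ³=-200/61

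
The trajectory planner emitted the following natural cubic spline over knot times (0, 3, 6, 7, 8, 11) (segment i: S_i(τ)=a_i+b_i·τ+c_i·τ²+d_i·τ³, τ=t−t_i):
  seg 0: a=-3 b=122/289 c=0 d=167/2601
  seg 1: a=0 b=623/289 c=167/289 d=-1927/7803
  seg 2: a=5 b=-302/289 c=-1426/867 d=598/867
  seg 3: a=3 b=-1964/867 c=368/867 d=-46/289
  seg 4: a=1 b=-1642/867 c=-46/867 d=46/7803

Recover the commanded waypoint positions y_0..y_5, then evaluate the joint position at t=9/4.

y_0 = S_0(0) = a_0 = -3
y_1 = S_1(0) = a_1 = 0
y_2 = S_2(0) = a_2 = 5
y_3 = S_3(0) = a_3 = 3
y_4 = S_4(0) = a_4 = 1
y_5 = S_4(3) = -5
t_q=9/4 is in segment 0 (τ=9/4); S_0(τ)=-24393/18496

y_0=-3 y_1=0 y_2=5 y_3=3 y_4=1 y_5=-5
S(9/4) = -24393/18496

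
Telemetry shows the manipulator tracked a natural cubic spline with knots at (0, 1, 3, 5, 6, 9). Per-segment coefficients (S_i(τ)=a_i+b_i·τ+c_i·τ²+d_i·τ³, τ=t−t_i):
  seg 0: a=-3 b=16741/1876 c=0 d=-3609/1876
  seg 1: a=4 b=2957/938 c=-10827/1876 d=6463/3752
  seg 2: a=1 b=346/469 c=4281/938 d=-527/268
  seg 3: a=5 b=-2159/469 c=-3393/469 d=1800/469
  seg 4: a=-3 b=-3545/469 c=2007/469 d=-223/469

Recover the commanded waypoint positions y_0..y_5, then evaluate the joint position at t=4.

y_0 = S_0(0) = a_0 = -3
y_1 = S_1(0) = a_1 = 4
y_2 = S_2(0) = a_2 = 1
y_3 = S_3(0) = a_3 = 5
y_4 = S_4(0) = a_4 = -3
y_5 = S_4(3) = 0
t_q=4 is in segment 2 (τ=1); S_2(τ)=8133/1876

y_0=-3 y_1=4 y_2=1 y_3=5 y_4=-3 y_5=0
S(4) = 8133/1876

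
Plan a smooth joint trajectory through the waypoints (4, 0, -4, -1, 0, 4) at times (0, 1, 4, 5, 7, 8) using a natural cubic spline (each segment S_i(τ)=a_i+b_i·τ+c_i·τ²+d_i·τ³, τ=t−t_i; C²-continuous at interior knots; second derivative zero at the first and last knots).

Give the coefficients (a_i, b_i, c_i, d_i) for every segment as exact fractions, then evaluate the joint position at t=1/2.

Δ: Δ0=-4, Δ1=-4/3, Δ2=3, Δ3=1/2, Δ4=4
row 1: diag=8, rhs=16; c'=3/8, d'=2
row 2: denom=8−3·3/8=55/8; d'=(26−3·2)/(55/8)=32/11
row 3: denom=6−1·8/55=322/55; d'=(-15−1·32/11)/(322/55)=-985/322
row 4: denom=6−2·55/161=856/161; d'=(21−2·-985/322)/(856/161)=2183/428
back: M4=2183/428
back: M3=-985/322−55/161·2183/428=-2055/428
back: M2=32/11−8/55·-2055/428=386/107
back: M1=2−3/8·386/107=277/428
M: M0=0, M1=277/428, M2=386/107, M3=-2055/428, M4=2183/428, M5=0
seg 0: a=4, c=M0/2=0, d=(M1−M0)/(6·1)=277/2568, b=Δ0−h0·(2M0+M1)/6=-10549/2568
seg 1: a=0, c=M1/2=277/856, d=(M2−M1)/(6·3)=1267/7704, b=Δ1−h1·(2M1+M2)/6=-4859/1284
seg 2: a=-4, c=M2/2=193/107, d=(M3−M2)/(6·1)=-3599/2568, b=Δ2−h2·(2M2+M3)/6=6671/2568
seg 3: a=-1, c=M3/2=-2055/856, d=(M4−M3)/(6·2)=2119/2568, b=Δ3−h3·(2M3+M4)/6=2569/1284
seg 4: a=0, c=M4/2=2183/856, d=(M5−M4)/(6·1)=-2183/2568, b=Δ4−h4·(2M4+M5)/6=2953/1284
t_q=1/2 → seg 0, τ=1/2; S=4+-10549/2568·τ+0·τ²+277/2568·τ³=13419/6848

  seg 0: a=4 b=-10549/2568 c=0 d=277/2568
  seg 1: a=0 b=-4859/1284 c=277/856 d=1267/7704
  seg 2: a=-4 b=6671/2568 c=193/107 d=-3599/2568
  seg 3: a=-1 b=2569/1284 c=-2055/856 d=2119/2568
  seg 4: a=0 b=2953/1284 c=2183/856 d=-2183/2568
S(1/2) = 13419/6848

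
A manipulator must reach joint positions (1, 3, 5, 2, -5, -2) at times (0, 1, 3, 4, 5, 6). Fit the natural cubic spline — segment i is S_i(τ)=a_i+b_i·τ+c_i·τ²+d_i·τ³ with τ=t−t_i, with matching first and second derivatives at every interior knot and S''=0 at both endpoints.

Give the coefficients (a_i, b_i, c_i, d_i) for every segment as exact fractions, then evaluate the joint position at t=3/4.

  seg 0: a=1 b=155/76 c=0 d=-3/76
  seg 1: a=3 b=73/38 c=-9/76 d=-13/76
  seg 2: a=5 b=-23/38 c=-87/76 d=-5/4
  seg 3: a=2 b=-505/76 c=-93/19 d=345/76
  seg 4: a=-5 b=-107/38 c=663/76 d=-221/76
S(3/4) = 12223/4864

Δ: Δ0=2, Δ1=1, Δ2=-3, Δ3=-7, Δ4=3
row 1: diag=6, rhs=-6; c'=1/3, d'=-1
row 2: denom=6−2·1/3=16/3; d'=(-24−2·-1)/(16/3)=-33/8
row 3: denom=4−1·3/16=61/16; d'=(-24−1·-33/8)/(61/16)=-318/61
row 4: denom=4−1·16/61=228/61; d'=(60−1·-318/61)/(228/61)=663/38
back: M4=663/38
back: M3=-318/61−16/61·663/38=-186/19
back: M2=-33/8−3/16·-186/19=-87/38
back: M1=-1−1/3·-87/38=-9/38
M: M0=0, M1=-9/38, M2=-87/38, M3=-186/19, M4=663/38, M5=0
seg 0: a=1, c=M0/2=0, d=(M1−M0)/(6·1)=-3/76, b=Δ0−h0·(2M0+M1)/6=155/76
seg 1: a=3, c=M1/2=-9/76, d=(M2−M1)/(6·2)=-13/76, b=Δ1−h1·(2M1+M2)/6=73/38
seg 2: a=5, c=M2/2=-87/76, d=(M3−M2)/(6·1)=-5/4, b=Δ2−h2·(2M2+M3)/6=-23/38
seg 3: a=2, c=M3/2=-93/19, d=(M4−M3)/(6·1)=345/76, b=Δ3−h3·(2M3+M4)/6=-505/76
seg 4: a=-5, c=M4/2=663/76, d=(M5−M4)/(6·1)=-221/76, b=Δ4−h4·(2M4+M5)/6=-107/38
t_q=3/4 → seg 0, τ=3/4; S=1+155/76·τ+0·τ²+-3/76·τ³=12223/4864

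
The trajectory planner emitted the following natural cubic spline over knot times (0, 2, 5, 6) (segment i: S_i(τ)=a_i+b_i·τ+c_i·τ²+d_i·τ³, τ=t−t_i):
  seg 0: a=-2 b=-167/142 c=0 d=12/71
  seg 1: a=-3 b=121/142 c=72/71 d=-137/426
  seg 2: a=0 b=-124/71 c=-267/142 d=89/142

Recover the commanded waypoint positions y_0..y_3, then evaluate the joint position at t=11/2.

y_0=-2 y_1=-3 y_2=0 y_3=-3
S(11/2) = -1437/1136

y_0 = S_0(0) = a_0 = -2
y_1 = S_1(0) = a_1 = -3
y_2 = S_2(0) = a_2 = 0
y_3 = S_2(1) = -3
t_q=11/2 is in segment 2 (τ=1/2); S_2(τ)=-1437/1136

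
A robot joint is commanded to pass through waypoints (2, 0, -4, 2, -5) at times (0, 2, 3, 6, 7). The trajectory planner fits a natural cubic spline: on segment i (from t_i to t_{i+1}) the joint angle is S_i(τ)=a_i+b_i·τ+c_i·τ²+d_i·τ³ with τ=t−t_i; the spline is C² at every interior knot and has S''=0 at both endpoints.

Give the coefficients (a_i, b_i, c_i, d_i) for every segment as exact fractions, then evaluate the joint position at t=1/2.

  seg 0: a=2 b=79/161 c=0 d=-60/161
  seg 1: a=0 b=-641/161 c=-360/161 d=51/23
  seg 2: a=-4 b=-290/161 c=711/161 d=-169/161
  seg 3: a=2 b=-587/161 c=-810/161 d=270/161
S(1/2) = 354/161

Δ: Δ0=-1, Δ1=-4, Δ2=2, Δ3=-7
row 1: diag=6, rhs=-18; c'=1/6, d'=-3
row 2: denom=8−1·1/6=47/6; d'=(36−1·-3)/(47/6)=234/47
row 3: denom=8−3·18/47=322/47; d'=(-54−3·234/47)/(322/47)=-1620/161
back: M3=-1620/161
back: M2=234/47−18/47·-1620/161=1422/161
back: M1=-3−1/6·1422/161=-720/161
M: M0=0, M1=-720/161, M2=1422/161, M3=-1620/161, M4=0
seg 0: a=2, c=M0/2=0, d=(M1−M0)/(6·2)=-60/161, b=Δ0−h0·(2M0+M1)/6=79/161
seg 1: a=0, c=M1/2=-360/161, d=(M2−M1)/(6·1)=51/23, b=Δ1−h1·(2M1+M2)/6=-641/161
seg 2: a=-4, c=M2/2=711/161, d=(M3−M2)/(6·3)=-169/161, b=Δ2−h2·(2M2+M3)/6=-290/161
seg 3: a=2, c=M3/2=-810/161, d=(M4−M3)/(6·1)=270/161, b=Δ3−h3·(2M3+M4)/6=-587/161
t_q=1/2 → seg 0, τ=1/2; S=2+79/161·τ+0·τ²+-60/161·τ³=354/161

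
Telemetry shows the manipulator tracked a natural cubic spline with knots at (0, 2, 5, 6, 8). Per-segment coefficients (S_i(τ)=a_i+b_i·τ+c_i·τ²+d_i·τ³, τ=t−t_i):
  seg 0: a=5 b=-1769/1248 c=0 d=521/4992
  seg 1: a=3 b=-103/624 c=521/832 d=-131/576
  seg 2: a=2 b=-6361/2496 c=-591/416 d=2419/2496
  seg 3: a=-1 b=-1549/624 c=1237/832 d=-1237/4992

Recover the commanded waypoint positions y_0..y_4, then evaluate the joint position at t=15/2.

y_0 = S_0(0) = a_0 = 5
y_1 = S_1(0) = a_1 = 3
y_2 = S_2(0) = a_2 = 2
y_3 = S_3(0) = a_3 = -1
y_4 = S_3(2) = -2
t_q=15/2 is in segment 3 (τ=3/2); S_3(τ)=-29481/13312

y_0=5 y_1=3 y_2=2 y_3=-1 y_4=-2
S(15/2) = -29481/13312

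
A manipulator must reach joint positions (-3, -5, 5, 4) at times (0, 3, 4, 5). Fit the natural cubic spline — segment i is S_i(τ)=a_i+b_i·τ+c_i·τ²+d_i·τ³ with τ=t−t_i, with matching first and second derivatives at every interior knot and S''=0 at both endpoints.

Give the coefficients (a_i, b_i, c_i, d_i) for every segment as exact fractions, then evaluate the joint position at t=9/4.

Δ: Δ0=-2/3, Δ1=10, Δ2=-1
row 1: diag=8, rhs=64; c'=1/8, d'=8
row 2: denom=4−1·1/8=31/8; d'=(-66−1·8)/(31/8)=-592/31
back: M2=-592/31
back: M1=8−1/8·-592/31=322/31
M: M0=0, M1=322/31, M2=-592/31, M3=0
seg 0: a=-3, c=M0/2=0, d=(M1−M0)/(6·3)=161/279, b=Δ0−h0·(2M0+M1)/6=-545/93
seg 1: a=-5, c=M1/2=161/31, d=(M2−M1)/(6·1)=-457/93, b=Δ1−h1·(2M1+M2)/6=904/93
seg 2: a=5, c=M2/2=-296/31, d=(M3−M2)/(6·1)=296/93, b=Δ2−h2·(2M2+M3)/6=499/93
t_q=9/4 → seg 0, τ=9/4; S=-3+-545/93·τ+0·τ²+161/279·τ³=-19071/1984

  seg 0: a=-3 b=-545/93 c=0 d=161/279
  seg 1: a=-5 b=904/93 c=161/31 d=-457/93
  seg 2: a=5 b=499/93 c=-296/31 d=296/93
S(9/4) = -19071/1984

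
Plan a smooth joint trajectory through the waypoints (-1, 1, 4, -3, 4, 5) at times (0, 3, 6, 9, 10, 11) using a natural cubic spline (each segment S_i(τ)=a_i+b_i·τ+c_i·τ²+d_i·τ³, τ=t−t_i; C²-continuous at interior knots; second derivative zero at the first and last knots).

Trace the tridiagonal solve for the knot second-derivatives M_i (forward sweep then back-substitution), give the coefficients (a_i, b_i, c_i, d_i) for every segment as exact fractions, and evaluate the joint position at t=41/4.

  seg 0: a=-1 b=22/1251 c=0 d=812/11259
  seg 1: a=1 b=2458/1251 c=812/1251 d=-3643/11259
  seg 2: a=4 b=-3599/1251 c=-2831/1251 d=9173/11259
  seg 3: a=-3 b=6934/1251 c=2114/417 d=-4519/1251
  seg 4: a=4 b=6061/1251 c=-2405/417 d=2405/1251
S(41/4) = 130259/26688

Δ: Δ0=2/3, Δ1=1, Δ2=-7/3, Δ3=7, Δ4=1
row 1: diag=12, rhs=2; c'=1/4, d'=1/6
row 2: denom=12−3·1/4=45/4; d'=(-20−3·1/6)/(45/4)=-82/45
row 3: denom=8−3·4/15=36/5; d'=(56−3·-82/45)/(36/5)=461/54
row 4: denom=4−1·5/36=139/36; d'=(-36−1·461/54)/(139/36)=-4810/417
back: M4=-4810/417
back: M3=461/54−5/36·-4810/417=4228/417
back: M2=-82/45−4/15·4228/417=-5662/1251
back: M1=1/6−1/4·-5662/1251=1624/1251
M: M0=0, M1=1624/1251, M2=-5662/1251, M3=4228/417, M4=-4810/417, M5=0
seg 0: a=-1, c=M0/2=0, d=(M1−M0)/(6·3)=812/11259, b=Δ0−h0·(2M0+M1)/6=22/1251
seg 1: a=1, c=M1/2=812/1251, d=(M2−M1)/(6·3)=-3643/11259, b=Δ1−h1·(2M1+M2)/6=2458/1251
seg 2: a=4, c=M2/2=-2831/1251, d=(M3−M2)/(6·3)=9173/11259, b=Δ2−h2·(2M2+M3)/6=-3599/1251
seg 3: a=-3, c=M3/2=2114/417, d=(M4−M3)/(6·1)=-4519/1251, b=Δ3−h3·(2M3+M4)/6=6934/1251
seg 4: a=4, c=M4/2=-2405/417, d=(M5−M4)/(6·1)=2405/1251, b=Δ4−h4·(2M4+M5)/6=6061/1251
t_q=41/4 → seg 4, τ=1/4; S=4+6061/1251·τ+-2405/417·τ²+2405/1251·τ³=130259/26688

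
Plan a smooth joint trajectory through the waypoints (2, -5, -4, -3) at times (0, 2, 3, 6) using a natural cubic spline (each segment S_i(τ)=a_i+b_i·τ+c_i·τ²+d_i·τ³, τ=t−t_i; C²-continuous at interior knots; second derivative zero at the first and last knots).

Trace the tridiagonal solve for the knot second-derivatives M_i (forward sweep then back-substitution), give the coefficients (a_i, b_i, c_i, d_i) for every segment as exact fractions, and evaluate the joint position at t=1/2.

Δ: Δ0=-7/2, Δ1=1, Δ2=1/3
row 1: diag=6, rhs=27; c'=1/6, d'=9/2
row 2: denom=8−1·1/6=47/6; d'=(-4−1·9/2)/(47/6)=-51/47
back: M2=-51/47
back: M1=9/2−1/6·-51/47=220/47
M: M0=0, M1=220/47, M2=-51/47, M3=0
seg 0: a=2, c=M0/2=0, d=(M1−M0)/(6·2)=55/141, b=Δ0−h0·(2M0+M1)/6=-1427/282
seg 1: a=-5, c=M1/2=110/47, d=(M2−M1)/(6·1)=-271/282, b=Δ1−h1·(2M1+M2)/6=-107/282
seg 2: a=-4, c=M2/2=-51/94, d=(M3−M2)/(6·3)=17/282, b=Δ2−h2·(2M2+M3)/6=200/141
t_q=1/2 → seg 0, τ=1/2; S=2+-1427/282·τ+0·τ²+55/141·τ³=-181/376

  seg 0: a=2 b=-1427/282 c=0 d=55/141
  seg 1: a=-5 b=-107/282 c=110/47 d=-271/282
  seg 2: a=-4 b=200/141 c=-51/94 d=17/282
S(1/2) = -181/376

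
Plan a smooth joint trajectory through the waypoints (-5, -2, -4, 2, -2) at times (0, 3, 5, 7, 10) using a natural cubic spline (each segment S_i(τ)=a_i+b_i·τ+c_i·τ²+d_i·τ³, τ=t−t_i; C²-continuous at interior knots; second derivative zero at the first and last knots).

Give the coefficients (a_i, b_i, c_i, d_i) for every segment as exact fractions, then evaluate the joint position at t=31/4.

  seg 0: a=-5 b=367/180 c=0 d=-187/1620
  seg 1: a=-2 b=-97/90 c=-187/180 d=97/180
  seg 2: a=-4 b=37/30 c=79/36 d=-59/90
  seg 3: a=2 b=193/90 c=-313/180 d=313/1620
S(31/4) = 3471/1280

Δ: Δ0=1, Δ1=-1, Δ2=3, Δ3=-4/3
row 1: diag=10, rhs=-12; c'=1/5, d'=-6/5
row 2: denom=8−2·1/5=38/5; d'=(24−2·-6/5)/(38/5)=66/19
row 3: denom=10−2·5/19=180/19; d'=(-26−2·66/19)/(180/19)=-313/90
back: M3=-313/90
back: M2=66/19−5/19·-313/90=79/18
back: M1=-6/5−1/5·79/18=-187/90
M: M0=0, M1=-187/90, M2=79/18, M3=-313/90, M4=0
seg 0: a=-5, c=M0/2=0, d=(M1−M0)/(6·3)=-187/1620, b=Δ0−h0·(2M0+M1)/6=367/180
seg 1: a=-2, c=M1/2=-187/180, d=(M2−M1)/(6·2)=97/180, b=Δ1−h1·(2M1+M2)/6=-97/90
seg 2: a=-4, c=M2/2=79/36, d=(M3−M2)/(6·2)=-59/90, b=Δ2−h2·(2M2+M3)/6=37/30
seg 3: a=2, c=M3/2=-313/180, d=(M4−M3)/(6·3)=313/1620, b=Δ3−h3·(2M3+M4)/6=193/90
t_q=31/4 → seg 3, τ=3/4; S=2+193/90·τ+-313/180·τ²+313/1620·τ³=3471/1280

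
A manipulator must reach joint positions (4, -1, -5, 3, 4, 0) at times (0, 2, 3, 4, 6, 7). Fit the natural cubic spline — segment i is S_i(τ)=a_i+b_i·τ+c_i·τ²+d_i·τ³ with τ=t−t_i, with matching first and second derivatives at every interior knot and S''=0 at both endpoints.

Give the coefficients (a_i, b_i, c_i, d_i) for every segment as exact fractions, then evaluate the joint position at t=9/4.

  seg 0: a=4 b=-136/175 c=0 d=-603/1400
  seg 1: a=-1 b=-2081/350 c=-1809/700 d=453/100
  seg 2: a=-5 b=1733/700 c=1926/175 d=-3837/700
  seg 3: a=3 b=563/70 c=-3807/700 d=1167/1400
  seg 4: a=4 b=-649/175 c=-153/350 d=51/350
S(9/4) = -115457/44800

Δ: Δ0=-5/2, Δ1=-4, Δ2=8, Δ3=1/2, Δ4=-4
row 1: diag=6, rhs=-9; c'=1/6, d'=-3/2
row 2: denom=4−1·1/6=23/6; d'=(72−1·-3/2)/(23/6)=441/23
row 3: denom=6−1·6/23=132/23; d'=(-45−1·441/23)/(132/23)=-123/11
row 4: denom=6−2·23/66=175/33; d'=(-27−2·-123/11)/(175/33)=-153/175
back: M4=-153/175
back: M3=-123/11−23/66·-153/175=-3807/350
back: M2=441/23−6/23·-3807/350=3852/175
back: M1=-3/2−1/6·3852/175=-1809/350
M: M0=0, M1=-1809/350, M2=3852/175, M3=-3807/350, M4=-153/175, M5=0
seg 0: a=4, c=M0/2=0, d=(M1−M0)/(6·2)=-603/1400, b=Δ0−h0·(2M0+M1)/6=-136/175
seg 1: a=-1, c=M1/2=-1809/700, d=(M2−M1)/(6·1)=453/100, b=Δ1−h1·(2M1+M2)/6=-2081/350
seg 2: a=-5, c=M2/2=1926/175, d=(M3−M2)/(6·1)=-3837/700, b=Δ2−h2·(2M2+M3)/6=1733/700
seg 3: a=3, c=M3/2=-3807/700, d=(M4−M3)/(6·2)=1167/1400, b=Δ3−h3·(2M3+M4)/6=563/70
seg 4: a=4, c=M4/2=-153/350, d=(M5−M4)/(6·1)=51/350, b=Δ4−h4·(2M4+M5)/6=-649/175
t_q=9/4 → seg 1, τ=1/4; S=-1+-2081/350·τ+-1809/700·τ²+453/100·τ³=-115457/44800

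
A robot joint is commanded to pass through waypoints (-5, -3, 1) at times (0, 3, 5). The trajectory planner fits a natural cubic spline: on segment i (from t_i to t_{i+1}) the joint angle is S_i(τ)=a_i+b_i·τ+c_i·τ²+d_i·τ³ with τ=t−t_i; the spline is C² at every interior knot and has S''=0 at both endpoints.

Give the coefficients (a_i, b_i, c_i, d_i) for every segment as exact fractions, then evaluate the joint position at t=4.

  seg 0: a=-5 b=4/15 c=0 d=2/45
  seg 1: a=-3 b=22/15 c=2/5 d=-1/15
S(4) = -6/5

Δ: Δ0=2/3, Δ1=2
row 1: diag=10, rhs=8; c'=1/5, d'=4/5
back: M1=4/5
M: M0=0, M1=4/5, M2=0
seg 0: a=-5, c=M0/2=0, d=(M1−M0)/(6·3)=2/45, b=Δ0−h0·(2M0+M1)/6=4/15
seg 1: a=-3, c=M1/2=2/5, d=(M2−M1)/(6·2)=-1/15, b=Δ1−h1·(2M1+M2)/6=22/15
t_q=4 → seg 1, τ=1; S=-3+22/15·τ+2/5·τ²+-1/15·τ³=-6/5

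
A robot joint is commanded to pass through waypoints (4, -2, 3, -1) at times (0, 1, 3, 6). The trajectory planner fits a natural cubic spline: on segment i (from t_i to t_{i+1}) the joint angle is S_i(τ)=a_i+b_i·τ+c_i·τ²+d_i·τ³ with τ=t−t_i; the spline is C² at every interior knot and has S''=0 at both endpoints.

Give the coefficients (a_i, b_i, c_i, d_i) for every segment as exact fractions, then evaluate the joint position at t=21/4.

Δ: Δ0=-6, Δ1=5/2, Δ2=-4/3
row 1: diag=6, rhs=51; c'=1/3, d'=17/2
row 2: denom=10−2·1/3=28/3; d'=(-23−2·17/2)/(28/3)=-30/7
back: M2=-30/7
back: M1=17/2−1/3·-30/7=139/14
M: M0=0, M1=139/14, M2=-30/7, M3=0
seg 0: a=4, c=M0/2=0, d=(M1−M0)/(6·1)=139/84, b=Δ0−h0·(2M0+M1)/6=-643/84
seg 1: a=-2, c=M1/2=139/28, d=(M2−M1)/(6·2)=-199/168, b=Δ1−h1·(2M1+M2)/6=-113/42
seg 2: a=3, c=M2/2=-15/7, d=(M3−M2)/(6·3)=5/21, b=Δ2−h2·(2M2+M3)/6=62/21
t_q=21/4 → seg 2, τ=9/4; S=3+62/21·τ+-15/7·τ²+5/21·τ³=675/448

  seg 0: a=4 b=-643/84 c=0 d=139/84
  seg 1: a=-2 b=-113/42 c=139/28 d=-199/168
  seg 2: a=3 b=62/21 c=-15/7 d=5/21
S(21/4) = 675/448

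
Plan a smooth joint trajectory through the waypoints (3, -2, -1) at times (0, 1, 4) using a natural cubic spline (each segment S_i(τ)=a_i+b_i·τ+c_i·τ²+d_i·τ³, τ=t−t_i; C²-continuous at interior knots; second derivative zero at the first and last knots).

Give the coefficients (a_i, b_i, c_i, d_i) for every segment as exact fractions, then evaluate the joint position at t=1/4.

  seg 0: a=3 b=-17/3 c=0 d=2/3
  seg 1: a=-2 b=-11/3 c=2 d=-2/9
S(1/4) = 51/32

Δ: Δ0=-5, Δ1=1/3
row 1: diag=8, rhs=32; c'=3/8, d'=4
back: M1=4
M: M0=0, M1=4, M2=0
seg 0: a=3, c=M0/2=0, d=(M1−M0)/(6·1)=2/3, b=Δ0−h0·(2M0+M1)/6=-17/3
seg 1: a=-2, c=M1/2=2, d=(M2−M1)/(6·3)=-2/9, b=Δ1−h1·(2M1+M2)/6=-11/3
t_q=1/4 → seg 0, τ=1/4; S=3+-17/3·τ+0·τ²+2/3·τ³=51/32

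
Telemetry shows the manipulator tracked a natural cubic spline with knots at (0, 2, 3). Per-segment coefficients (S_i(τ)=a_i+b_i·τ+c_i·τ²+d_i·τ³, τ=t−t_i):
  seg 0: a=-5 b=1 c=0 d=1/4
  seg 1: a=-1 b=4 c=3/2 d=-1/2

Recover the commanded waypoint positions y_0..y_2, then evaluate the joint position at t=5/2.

y_0=-5 y_1=-1 y_2=4
S(5/2) = 21/16

y_0 = S_0(0) = a_0 = -5
y_1 = S_1(0) = a_1 = -1
y_2 = S_1(1) = 4
t_q=5/2 is in segment 1 (τ=1/2); S_1(τ)=21/16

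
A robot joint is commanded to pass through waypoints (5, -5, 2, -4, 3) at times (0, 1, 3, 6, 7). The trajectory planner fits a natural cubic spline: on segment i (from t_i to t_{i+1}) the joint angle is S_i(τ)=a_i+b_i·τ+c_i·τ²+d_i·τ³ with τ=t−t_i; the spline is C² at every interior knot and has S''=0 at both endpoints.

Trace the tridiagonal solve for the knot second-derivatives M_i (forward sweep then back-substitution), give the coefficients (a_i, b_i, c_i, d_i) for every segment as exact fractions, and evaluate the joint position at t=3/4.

  seg 0: a=5 b=-10081/788 c=0 d=2201/788
  seg 1: a=-5 b=-1739/394 c=6603/788 d=-3485/1576
  seg 2: a=2 b=506/197 c=-963/197 d=221/197
  seg 3: a=-4 b=695/197 c=1026/197 d=-342/197
S(3/4) = -172301/50432

Δ: Δ0=-10, Δ1=7/2, Δ2=-2, Δ3=7
row 1: diag=6, rhs=81; c'=1/3, d'=27/2
row 2: denom=10−2·1/3=28/3; d'=(-33−2·27/2)/(28/3)=-45/7
row 3: denom=8−3·9/28=197/28; d'=(54−3·-45/7)/(197/28)=2052/197
back: M3=2052/197
back: M2=-45/7−9/28·2052/197=-1926/197
back: M1=27/2−1/3·-1926/197=6603/394
M: M0=0, M1=6603/394, M2=-1926/197, M3=2052/197, M4=0
seg 0: a=5, c=M0/2=0, d=(M1−M0)/(6·1)=2201/788, b=Δ0−h0·(2M0+M1)/6=-10081/788
seg 1: a=-5, c=M1/2=6603/788, d=(M2−M1)/(6·2)=-3485/1576, b=Δ1−h1·(2M1+M2)/6=-1739/394
seg 2: a=2, c=M2/2=-963/197, d=(M3−M2)/(6·3)=221/197, b=Δ2−h2·(2M2+M3)/6=506/197
seg 3: a=-4, c=M3/2=1026/197, d=(M4−M3)/(6·1)=-342/197, b=Δ3−h3·(2M3+M4)/6=695/197
t_q=3/4 → seg 0, τ=3/4; S=5+-10081/788·τ+0·τ²+2201/788·τ³=-172301/50432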